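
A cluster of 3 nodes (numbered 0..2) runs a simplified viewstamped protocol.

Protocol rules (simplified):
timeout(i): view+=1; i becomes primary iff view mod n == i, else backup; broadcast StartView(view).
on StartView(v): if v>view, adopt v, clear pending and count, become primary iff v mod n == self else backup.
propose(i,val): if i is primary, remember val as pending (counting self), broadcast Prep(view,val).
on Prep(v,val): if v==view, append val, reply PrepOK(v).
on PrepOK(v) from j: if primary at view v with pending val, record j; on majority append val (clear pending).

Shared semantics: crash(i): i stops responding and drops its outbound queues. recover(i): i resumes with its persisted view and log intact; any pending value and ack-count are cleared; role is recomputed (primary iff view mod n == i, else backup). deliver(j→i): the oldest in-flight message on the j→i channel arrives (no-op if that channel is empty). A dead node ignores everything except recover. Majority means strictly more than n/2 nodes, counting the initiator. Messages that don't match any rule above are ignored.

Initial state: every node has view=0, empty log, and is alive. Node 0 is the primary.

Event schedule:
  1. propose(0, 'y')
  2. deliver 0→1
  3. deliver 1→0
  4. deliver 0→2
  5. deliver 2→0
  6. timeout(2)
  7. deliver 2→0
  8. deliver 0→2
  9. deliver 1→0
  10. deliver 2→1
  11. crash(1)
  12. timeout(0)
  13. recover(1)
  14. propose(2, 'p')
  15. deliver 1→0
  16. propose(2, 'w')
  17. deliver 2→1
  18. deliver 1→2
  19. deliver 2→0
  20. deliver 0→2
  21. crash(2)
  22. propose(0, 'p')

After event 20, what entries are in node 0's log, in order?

1. propose(0,'y'):  nop
2. deliver 0→1:  <1:back v0 y>
3. deliver 1→0:  <0:prim v0 y>
4. deliver 0→2:  <2:back v0 y>
5. deliver 2→0:  nop
6. timeout(2):  <2:back v1 y>
7. deliver 2→0:  <0:back v1 y>
8. deliver 0→2:  nop
9. deliver 1→0:  nop
10. deliver 2→1:  <1:prim v1 y>
11. crash(1):  <1:✗prim v1 y>
12. timeout(0):  <0:back v2 y>
13. recover(1):  <1:prim v1 y>
14. propose(2,'p'):  nop
15. deliver 1→0:  nop
16. propose(2,'w'):  nop
17. deliver 2→1:  nop
18. deliver 1→2:  nop
19. deliver 2→0:  nop
20. deliver 0→2:  <2:prim v2 y>

y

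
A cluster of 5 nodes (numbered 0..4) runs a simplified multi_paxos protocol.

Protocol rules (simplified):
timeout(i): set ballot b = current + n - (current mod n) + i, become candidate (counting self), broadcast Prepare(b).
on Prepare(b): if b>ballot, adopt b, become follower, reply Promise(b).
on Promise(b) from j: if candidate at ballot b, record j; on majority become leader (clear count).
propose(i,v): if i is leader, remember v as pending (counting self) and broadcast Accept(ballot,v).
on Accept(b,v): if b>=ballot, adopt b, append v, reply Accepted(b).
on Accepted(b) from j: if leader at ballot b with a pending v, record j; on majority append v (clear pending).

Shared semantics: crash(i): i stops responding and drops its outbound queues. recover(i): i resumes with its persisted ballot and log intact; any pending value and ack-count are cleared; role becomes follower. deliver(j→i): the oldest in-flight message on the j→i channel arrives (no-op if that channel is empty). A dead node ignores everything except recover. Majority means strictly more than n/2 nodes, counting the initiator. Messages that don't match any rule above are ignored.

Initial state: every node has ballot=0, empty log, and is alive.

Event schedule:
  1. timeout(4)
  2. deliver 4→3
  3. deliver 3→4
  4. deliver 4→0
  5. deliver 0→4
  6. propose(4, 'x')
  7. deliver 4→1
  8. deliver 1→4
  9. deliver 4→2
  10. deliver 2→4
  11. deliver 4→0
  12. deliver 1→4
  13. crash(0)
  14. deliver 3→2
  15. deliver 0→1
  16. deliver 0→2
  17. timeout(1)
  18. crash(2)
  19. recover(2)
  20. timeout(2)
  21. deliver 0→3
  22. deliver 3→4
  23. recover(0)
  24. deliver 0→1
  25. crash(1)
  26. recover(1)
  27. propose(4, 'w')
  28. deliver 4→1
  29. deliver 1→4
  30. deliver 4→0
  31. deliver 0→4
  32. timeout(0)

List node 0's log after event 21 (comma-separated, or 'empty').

[1] timeout(4) → N4(cand b9 [-])
[2] deliver 4→3 → N3(foll b9 [-])
[3] deliver 3→4 → ∅
[4] deliver 4→0 → N0(foll b9 [-])
[5] deliver 0→4 → N4(lead b9 [-])
[6] propose(4,'x') → ∅
[7] deliver 4→1 → N1(foll b9 [-])
[8] deliver 1→4 → ∅
[9] deliver 4→2 → N2(foll b9 [-])
[10] deliver 2→4 → ∅
[11] deliver 4→0 → N0(foll b9 [x])
[12] deliver 1→4 → ∅
[13] crash(0) → N0(✗foll b9 [x])
[14] deliver 3→2 → ∅
[15] deliver 0→1 → ∅
[16] deliver 0→2 → ∅
[17] timeout(1) → N1(cand b11 [-])
[18] crash(2) → N2(✗foll b9 [-])
[19] recover(2) → N2(foll b9 [-])
[20] timeout(2) → N2(cand b12 [-])
[21] deliver 0→3 → ∅

x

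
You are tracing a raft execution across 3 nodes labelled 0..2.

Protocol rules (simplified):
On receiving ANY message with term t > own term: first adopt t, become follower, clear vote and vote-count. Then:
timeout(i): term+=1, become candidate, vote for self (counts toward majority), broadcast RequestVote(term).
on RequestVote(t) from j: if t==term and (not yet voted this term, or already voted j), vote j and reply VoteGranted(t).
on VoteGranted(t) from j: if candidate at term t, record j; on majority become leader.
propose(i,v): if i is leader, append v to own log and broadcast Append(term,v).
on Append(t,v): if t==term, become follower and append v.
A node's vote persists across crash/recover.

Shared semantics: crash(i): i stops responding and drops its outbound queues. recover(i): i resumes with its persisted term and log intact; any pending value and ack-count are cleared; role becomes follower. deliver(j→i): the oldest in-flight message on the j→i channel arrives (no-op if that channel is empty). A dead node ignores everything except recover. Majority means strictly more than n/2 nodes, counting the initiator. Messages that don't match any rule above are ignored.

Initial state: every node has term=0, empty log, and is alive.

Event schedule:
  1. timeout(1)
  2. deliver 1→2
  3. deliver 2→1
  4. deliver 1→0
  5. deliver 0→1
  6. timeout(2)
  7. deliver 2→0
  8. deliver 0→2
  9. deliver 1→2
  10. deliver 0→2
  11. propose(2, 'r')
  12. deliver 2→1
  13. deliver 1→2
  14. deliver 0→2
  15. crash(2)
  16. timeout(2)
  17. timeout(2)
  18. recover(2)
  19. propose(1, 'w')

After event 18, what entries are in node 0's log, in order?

empty

[1] timeout(1) → N1(cand t1 [-])
[2] deliver 1→2 → N2(foll t1 [-])
[3] deliver 2→1 → N1(lead t1 [-])
[4] deliver 1→0 → N0(foll t1 [-])
[5] deliver 0→1 → ∅
[6] timeout(2) → N2(cand t2 [-])
[7] deliver 2→0 → N0(foll t2 [-])
[8] deliver 0→2 → N2(lead t2 [-])
[9] deliver 1→2 → ∅
[10] deliver 0→2 → ∅
[11] propose(2,'r') → N2(lead t2 [r])
[12] deliver 2→1 → N1(foll t2 [-])
[13] deliver 1→2 → ∅
[14] deliver 0→2 → ∅
[15] crash(2) → N2(✗lead t2 [r])
[16] timeout(2) → ∅
[17] timeout(2) → ∅
[18] recover(2) → N2(foll t2 [r])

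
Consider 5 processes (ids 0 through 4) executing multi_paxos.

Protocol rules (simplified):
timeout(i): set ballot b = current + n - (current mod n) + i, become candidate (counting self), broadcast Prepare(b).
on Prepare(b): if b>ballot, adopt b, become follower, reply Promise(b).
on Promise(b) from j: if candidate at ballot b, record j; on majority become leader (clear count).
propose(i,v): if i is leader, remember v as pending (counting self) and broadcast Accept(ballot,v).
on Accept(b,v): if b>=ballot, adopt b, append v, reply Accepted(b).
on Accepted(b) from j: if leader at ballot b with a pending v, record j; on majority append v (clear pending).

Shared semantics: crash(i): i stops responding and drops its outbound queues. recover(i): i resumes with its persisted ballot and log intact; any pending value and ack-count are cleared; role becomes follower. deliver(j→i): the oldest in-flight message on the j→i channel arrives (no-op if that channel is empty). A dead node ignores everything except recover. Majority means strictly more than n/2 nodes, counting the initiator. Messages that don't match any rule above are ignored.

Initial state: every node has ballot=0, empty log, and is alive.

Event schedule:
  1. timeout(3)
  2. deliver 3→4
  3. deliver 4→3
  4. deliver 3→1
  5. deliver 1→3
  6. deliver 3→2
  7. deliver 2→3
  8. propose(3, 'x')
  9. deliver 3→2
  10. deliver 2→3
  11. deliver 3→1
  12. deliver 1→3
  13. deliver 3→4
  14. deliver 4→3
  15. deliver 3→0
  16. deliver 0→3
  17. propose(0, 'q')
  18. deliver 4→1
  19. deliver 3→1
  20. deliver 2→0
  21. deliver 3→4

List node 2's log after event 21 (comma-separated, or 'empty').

[1] timeout(3) → N3(cand b8 [-])
[2] deliver 3→4 → N4(foll b8 [-])
[3] deliver 4→3 → ∅
[4] deliver 3→1 → N1(foll b8 [-])
[5] deliver 1→3 → N3(lead b8 [-])
[6] deliver 3→2 → N2(foll b8 [-])
[7] deliver 2→3 → ∅
[8] propose(3,'x') → ∅
[9] deliver 3→2 → N2(foll b8 [x])
[10] deliver 2→3 → ∅
[11] deliver 3→1 → N1(foll b8 [x])
[12] deliver 1→3 → N3(lead b8 [x])
[13] deliver 3→4 → N4(foll b8 [x])
[14] deliver 4→3 → ∅
[15] deliver 3→0 → N0(foll b8 [-])
[16] deliver 0→3 → ∅
[17] propose(0,'q') → ∅
[18] deliver 4→1 → ∅
[19] deliver 3→1 → ∅
[20] deliver 2→0 → ∅
[21] deliver 3→4 → ∅

x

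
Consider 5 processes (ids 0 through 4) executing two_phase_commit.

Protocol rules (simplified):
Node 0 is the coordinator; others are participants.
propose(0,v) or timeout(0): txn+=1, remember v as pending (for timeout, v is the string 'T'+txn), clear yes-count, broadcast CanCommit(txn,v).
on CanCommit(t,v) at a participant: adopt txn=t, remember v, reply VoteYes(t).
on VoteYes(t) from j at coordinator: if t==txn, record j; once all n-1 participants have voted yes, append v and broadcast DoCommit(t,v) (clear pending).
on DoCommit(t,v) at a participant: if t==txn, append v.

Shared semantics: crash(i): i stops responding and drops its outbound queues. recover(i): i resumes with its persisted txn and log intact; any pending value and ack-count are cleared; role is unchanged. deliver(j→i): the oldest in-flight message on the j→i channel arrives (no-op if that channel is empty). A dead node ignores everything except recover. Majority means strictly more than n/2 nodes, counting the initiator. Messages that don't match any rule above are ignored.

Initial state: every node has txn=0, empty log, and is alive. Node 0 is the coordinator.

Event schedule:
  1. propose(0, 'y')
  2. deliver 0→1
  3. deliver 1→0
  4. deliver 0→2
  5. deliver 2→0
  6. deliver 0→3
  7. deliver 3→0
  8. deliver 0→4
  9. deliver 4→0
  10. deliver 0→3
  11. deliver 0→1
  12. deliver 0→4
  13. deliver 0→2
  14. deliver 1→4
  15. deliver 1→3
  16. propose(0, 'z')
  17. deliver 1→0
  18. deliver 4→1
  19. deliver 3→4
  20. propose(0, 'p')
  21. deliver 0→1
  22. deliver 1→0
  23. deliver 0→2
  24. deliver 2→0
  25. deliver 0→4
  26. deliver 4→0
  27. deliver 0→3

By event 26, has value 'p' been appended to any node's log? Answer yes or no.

no

step 1 propose(0,'y'): 0={coor,t=1,log=-}
step 2 deliver 0→1: 1={part,t=1,log=-}
step 3 deliver 1→0: —
step 4 deliver 0→2: 2={part,t=1,log=-}
step 5 deliver 2→0: —
step 6 deliver 0→3: 3={part,t=1,log=-}
step 7 deliver 3→0: —
step 8 deliver 0→4: 4={part,t=1,log=-}
step 9 deliver 4→0: 0={coor,t=1,log=y}
step 10 deliver 0→3: 3={part,t=1,log=y}
step 11 deliver 0→1: 1={part,t=1,log=y}
step 12 deliver 0→4: 4={part,t=1,log=y}
step 13 deliver 0→2: 2={part,t=1,log=y}
step 14 deliver 1→4: —
step 15 deliver 1→3: —
step 16 propose(0,'z'): 0={coor,t=2,log=y}
step 17 deliver 1→0: —
step 18 deliver 4→1: —
step 19 deliver 3→4: —
step 20 propose(0,'p'): 0={coor,t=3,log=y}
step 21 deliver 0→1: 1={part,t=2,log=y}
step 22 deliver 1→0: —
step 23 deliver 0→2: 2={part,t=2,log=y}
step 24 deliver 2→0: —
step 25 deliver 0→4: 4={part,t=2,log=y}
step 26 deliver 4→0: —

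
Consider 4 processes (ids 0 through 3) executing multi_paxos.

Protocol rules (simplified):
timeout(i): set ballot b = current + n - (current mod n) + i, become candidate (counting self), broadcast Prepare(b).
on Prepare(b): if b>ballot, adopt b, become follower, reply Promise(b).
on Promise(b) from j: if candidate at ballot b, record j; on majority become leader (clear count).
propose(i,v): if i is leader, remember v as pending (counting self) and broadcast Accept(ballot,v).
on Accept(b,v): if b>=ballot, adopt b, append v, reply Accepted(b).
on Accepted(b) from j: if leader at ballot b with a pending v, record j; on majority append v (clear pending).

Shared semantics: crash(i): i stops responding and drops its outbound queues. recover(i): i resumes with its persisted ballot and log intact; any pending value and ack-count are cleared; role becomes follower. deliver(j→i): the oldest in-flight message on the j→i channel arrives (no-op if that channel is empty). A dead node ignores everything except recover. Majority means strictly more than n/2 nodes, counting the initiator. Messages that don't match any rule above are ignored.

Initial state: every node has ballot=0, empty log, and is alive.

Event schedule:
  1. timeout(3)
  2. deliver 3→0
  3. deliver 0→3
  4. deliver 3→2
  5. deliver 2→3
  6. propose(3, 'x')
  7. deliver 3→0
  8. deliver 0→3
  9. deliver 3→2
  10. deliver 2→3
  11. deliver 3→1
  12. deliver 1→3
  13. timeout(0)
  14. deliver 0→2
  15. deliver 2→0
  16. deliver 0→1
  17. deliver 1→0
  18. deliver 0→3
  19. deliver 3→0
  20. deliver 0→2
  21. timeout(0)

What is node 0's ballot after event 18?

8

after 1 — timeout(3): n3:cand/b7/[-]
after 2 — deliver 3→0: n0:foll/b7/[-]
after 3 — deliver 0→3: ·
after 4 — deliver 3→2: n2:foll/b7/[-]
after 5 — deliver 2→3: n3:lead/b7/[-]
after 6 — propose(3,'x'): ·
after 7 — deliver 3→0: n0:foll/b7/[x]
after 8 — deliver 0→3: ·
after 9 — deliver 3→2: n2:foll/b7/[x]
after 10 — deliver 2→3: n3:lead/b7/[x]
after 11 — deliver 3→1: n1:foll/b7/[-]
after 12 — deliver 1→3: ·
after 13 — timeout(0): n0:cand/b8/[x]
after 14 — deliver 0→2: n2:foll/b8/[x]
after 15 — deliver 2→0: ·
after 16 — deliver 0→1: n1:foll/b8/[-]
after 17 — deliver 1→0: n0:lead/b8/[x]
after 18 — deliver 0→3: n3:foll/b8/[x]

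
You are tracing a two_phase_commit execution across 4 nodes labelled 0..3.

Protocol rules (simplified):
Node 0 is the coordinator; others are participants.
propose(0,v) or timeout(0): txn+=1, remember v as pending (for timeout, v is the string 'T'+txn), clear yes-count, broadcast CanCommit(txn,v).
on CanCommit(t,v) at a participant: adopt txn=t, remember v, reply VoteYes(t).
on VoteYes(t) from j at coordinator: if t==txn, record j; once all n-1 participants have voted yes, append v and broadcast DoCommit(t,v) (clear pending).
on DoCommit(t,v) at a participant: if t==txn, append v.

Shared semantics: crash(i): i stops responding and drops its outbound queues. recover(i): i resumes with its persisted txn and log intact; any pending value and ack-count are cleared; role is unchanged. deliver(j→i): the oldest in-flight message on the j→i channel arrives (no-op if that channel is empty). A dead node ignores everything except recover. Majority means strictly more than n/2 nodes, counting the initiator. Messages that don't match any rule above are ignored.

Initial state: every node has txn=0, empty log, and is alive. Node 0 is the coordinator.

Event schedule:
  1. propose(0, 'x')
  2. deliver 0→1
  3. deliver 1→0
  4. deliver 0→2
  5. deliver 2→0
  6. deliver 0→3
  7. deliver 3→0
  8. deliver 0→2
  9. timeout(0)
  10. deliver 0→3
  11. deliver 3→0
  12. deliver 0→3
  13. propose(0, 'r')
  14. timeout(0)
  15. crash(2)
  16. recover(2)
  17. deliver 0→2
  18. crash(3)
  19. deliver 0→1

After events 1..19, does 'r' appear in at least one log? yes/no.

no

after 1 — propose(0,'x'): n0:coor/t1/[-]
after 2 — deliver 0→1: n1:part/t1/[-]
after 3 — deliver 1→0: ·
after 4 — deliver 0→2: n2:part/t1/[-]
after 5 — deliver 2→0: ·
after 6 — deliver 0→3: n3:part/t1/[-]
after 7 — deliver 3→0: n0:coor/t1/[x]
after 8 — deliver 0→2: n2:part/t1/[x]
after 9 — timeout(0): n0:coor/t2/[x]
after 10 — deliver 0→3: n3:part/t1/[x]
after 11 — deliver 3→0: ·
after 12 — deliver 0→3: n3:part/t2/[x]
after 13 — propose(0,'r'): n0:coor/t3/[x]
after 14 — timeout(0): n0:coor/t4/[x]
after 15 — crash(2): n2:✗part/t1/[x]
after 16 — recover(2): n2:part/t1/[x]
after 17 — deliver 0→2: n2:part/t2/[x]
after 18 — crash(3): n3:✗part/t2/[x]
after 19 — deliver 0→1: n1:part/t1/[x]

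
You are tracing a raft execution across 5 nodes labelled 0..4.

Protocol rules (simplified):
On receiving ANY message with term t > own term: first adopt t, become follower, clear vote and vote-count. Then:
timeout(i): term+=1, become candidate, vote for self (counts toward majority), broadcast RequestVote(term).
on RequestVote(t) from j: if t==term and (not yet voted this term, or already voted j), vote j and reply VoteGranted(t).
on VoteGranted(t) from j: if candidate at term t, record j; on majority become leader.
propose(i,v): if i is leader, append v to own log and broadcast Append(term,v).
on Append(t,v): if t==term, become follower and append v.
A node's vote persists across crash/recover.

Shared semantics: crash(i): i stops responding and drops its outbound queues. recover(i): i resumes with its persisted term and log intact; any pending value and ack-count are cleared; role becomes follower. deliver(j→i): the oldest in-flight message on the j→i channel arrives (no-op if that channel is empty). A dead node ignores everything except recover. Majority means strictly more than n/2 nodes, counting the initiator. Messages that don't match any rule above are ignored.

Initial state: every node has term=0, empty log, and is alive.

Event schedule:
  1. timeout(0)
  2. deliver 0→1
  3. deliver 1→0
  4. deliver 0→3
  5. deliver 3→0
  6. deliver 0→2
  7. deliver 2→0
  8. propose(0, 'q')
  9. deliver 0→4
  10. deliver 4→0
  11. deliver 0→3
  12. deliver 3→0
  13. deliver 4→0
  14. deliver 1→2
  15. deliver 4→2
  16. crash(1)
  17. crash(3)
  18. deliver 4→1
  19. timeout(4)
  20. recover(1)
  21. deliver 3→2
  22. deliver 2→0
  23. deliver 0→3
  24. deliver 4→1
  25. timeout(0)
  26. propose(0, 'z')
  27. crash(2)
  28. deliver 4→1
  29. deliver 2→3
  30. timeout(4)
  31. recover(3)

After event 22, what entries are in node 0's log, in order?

q

after 1 — timeout(0): n0:cand/t1/[-]
after 2 — deliver 0→1: n1:foll/t1/[-]
after 3 — deliver 1→0: ·
after 4 — deliver 0→3: n3:foll/t1/[-]
after 5 — deliver 3→0: n0:lead/t1/[-]
after 6 — deliver 0→2: n2:foll/t1/[-]
after 7 — deliver 2→0: ·
after 8 — propose(0,'q'): n0:lead/t1/[q]
after 9 — deliver 0→4: n4:foll/t1/[-]
after 10 — deliver 4→0: ·
after 11 — deliver 0→3: n3:foll/t1/[q]
after 12 — deliver 3→0: ·
after 13 — deliver 4→0: ·
after 14 — deliver 1→2: ·
after 15 — deliver 4→2: ·
after 16 — crash(1): n1:✗foll/t1/[-]
after 17 — crash(3): n3:✗foll/t1/[q]
after 18 — deliver 4→1: ·
after 19 — timeout(4): n4:cand/t2/[-]
after 20 — recover(1): n1:foll/t1/[-]
after 21 — deliver 3→2: ·
after 22 — deliver 2→0: ·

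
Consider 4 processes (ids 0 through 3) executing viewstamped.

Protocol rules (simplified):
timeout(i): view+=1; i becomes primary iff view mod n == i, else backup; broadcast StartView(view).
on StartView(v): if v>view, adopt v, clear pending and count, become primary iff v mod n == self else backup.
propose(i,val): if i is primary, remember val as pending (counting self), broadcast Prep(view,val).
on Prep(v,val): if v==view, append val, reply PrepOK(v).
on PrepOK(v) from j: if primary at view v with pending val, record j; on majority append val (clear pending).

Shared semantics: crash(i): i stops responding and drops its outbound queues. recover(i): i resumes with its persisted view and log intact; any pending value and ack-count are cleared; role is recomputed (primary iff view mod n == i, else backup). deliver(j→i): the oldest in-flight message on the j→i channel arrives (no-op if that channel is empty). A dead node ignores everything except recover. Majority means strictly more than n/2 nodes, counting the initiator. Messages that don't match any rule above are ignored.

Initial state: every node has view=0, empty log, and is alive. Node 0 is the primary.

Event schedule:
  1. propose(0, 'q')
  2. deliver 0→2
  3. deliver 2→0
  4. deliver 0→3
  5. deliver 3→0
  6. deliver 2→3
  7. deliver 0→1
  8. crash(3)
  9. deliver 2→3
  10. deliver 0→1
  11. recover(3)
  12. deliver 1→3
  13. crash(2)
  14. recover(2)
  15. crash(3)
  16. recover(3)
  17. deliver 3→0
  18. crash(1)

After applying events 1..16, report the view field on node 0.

0

[1] propose(0,'q') → ∅
[2] deliver 0→2 → N2(back v0 [q])
[3] deliver 2→0 → ∅
[4] deliver 0→3 → N3(back v0 [q])
[5] deliver 3→0 → N0(prim v0 [q])
[6] deliver 2→3 → ∅
[7] deliver 0→1 → N1(back v0 [q])
[8] crash(3) → N3(✗back v0 [q])
[9] deliver 2→3 → ∅
[10] deliver 0→1 → ∅
[11] recover(3) → N3(back v0 [q])
[12] deliver 1→3 → ∅
[13] crash(2) → N2(✗back v0 [q])
[14] recover(2) → N2(back v0 [q])
[15] crash(3) → N3(✗back v0 [q])
[16] recover(3) → N3(back v0 [q])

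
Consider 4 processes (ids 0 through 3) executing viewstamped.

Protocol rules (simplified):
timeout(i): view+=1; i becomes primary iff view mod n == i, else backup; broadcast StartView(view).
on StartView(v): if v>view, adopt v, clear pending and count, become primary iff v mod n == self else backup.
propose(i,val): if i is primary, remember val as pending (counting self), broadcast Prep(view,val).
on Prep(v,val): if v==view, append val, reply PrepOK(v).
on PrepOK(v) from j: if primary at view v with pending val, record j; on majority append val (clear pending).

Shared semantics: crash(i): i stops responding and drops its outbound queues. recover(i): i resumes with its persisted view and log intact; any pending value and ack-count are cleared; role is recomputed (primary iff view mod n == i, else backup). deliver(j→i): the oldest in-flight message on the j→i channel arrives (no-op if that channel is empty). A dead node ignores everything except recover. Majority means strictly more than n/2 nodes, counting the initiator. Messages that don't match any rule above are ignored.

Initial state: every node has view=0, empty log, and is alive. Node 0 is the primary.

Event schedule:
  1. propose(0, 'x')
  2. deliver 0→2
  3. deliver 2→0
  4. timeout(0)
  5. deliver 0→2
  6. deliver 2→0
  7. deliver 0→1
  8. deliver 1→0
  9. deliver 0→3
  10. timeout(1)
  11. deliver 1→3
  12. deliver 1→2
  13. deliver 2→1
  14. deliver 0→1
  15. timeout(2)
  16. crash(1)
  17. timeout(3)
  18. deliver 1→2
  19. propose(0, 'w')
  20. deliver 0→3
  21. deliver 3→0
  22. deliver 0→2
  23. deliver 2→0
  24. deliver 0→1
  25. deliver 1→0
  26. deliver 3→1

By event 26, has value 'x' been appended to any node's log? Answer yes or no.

[1] propose(0,'x') → ∅
[2] deliver 0→2 → N2(back v0 [x])
[3] deliver 2→0 → ∅
[4] timeout(0) → N0(back v1 [-])
[5] deliver 0→2 → N2(back v1 [x])
[6] deliver 2→0 → ∅
[7] deliver 0→1 → N1(back v0 [x])
[8] deliver 1→0 → ∅
[9] deliver 0→3 → N3(back v0 [x])
[10] timeout(1) → N1(prim v1 [x])
[11] deliver 1→3 → N3(back v1 [x])
[12] deliver 1→2 → ∅
[13] deliver 2→1 → ∅
[14] deliver 0→1 → ∅
[15] timeout(2) → N2(prim v2 [x])
[16] crash(1) → N1(✗prim v1 [x])
[17] timeout(3) → N3(back v2 [x])
[18] deliver 1→2 → ∅
[19] propose(0,'w') → ∅
[20] deliver 0→3 → ∅
[21] deliver 3→0 → ∅
[22] deliver 0→2 → ∅
[23] deliver 2→0 → N0(back v2 [-])
[24] deliver 0→1 → ∅
[25] deliver 1→0 → ∅
[26] deliver 3→1 → ∅

yes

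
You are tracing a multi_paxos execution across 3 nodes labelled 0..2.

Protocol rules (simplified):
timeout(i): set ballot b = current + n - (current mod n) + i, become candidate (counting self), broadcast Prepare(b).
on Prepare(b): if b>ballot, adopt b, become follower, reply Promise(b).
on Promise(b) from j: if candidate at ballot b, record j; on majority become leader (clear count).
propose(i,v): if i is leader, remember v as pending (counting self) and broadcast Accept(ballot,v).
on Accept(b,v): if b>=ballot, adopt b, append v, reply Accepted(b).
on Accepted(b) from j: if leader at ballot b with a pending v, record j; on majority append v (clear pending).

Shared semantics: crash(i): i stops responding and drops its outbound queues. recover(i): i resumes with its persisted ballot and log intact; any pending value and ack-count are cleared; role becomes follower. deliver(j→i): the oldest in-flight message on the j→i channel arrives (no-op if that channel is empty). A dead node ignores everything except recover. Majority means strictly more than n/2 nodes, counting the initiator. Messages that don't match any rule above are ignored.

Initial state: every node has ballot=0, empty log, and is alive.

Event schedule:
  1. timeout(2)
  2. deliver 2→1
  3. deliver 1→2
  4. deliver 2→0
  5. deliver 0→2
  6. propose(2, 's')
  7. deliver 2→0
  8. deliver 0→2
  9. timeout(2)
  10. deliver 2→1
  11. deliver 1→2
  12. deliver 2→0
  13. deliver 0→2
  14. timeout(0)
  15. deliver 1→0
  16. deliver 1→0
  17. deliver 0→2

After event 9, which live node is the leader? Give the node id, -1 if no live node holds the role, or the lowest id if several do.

1. timeout(2):  <2:cand b5 ->
2. deliver 2→1:  <1:foll b5 ->
3. deliver 1→2:  <2:lead b5 ->
4. deliver 2→0:  <0:foll b5 ->
5. deliver 0→2:  nop
6. propose(2,'s'):  nop
7. deliver 2→0:  <0:foll b5 s>
8. deliver 0→2:  <2:lead b5 s>
9. timeout(2):  <2:cand b8 s>

-1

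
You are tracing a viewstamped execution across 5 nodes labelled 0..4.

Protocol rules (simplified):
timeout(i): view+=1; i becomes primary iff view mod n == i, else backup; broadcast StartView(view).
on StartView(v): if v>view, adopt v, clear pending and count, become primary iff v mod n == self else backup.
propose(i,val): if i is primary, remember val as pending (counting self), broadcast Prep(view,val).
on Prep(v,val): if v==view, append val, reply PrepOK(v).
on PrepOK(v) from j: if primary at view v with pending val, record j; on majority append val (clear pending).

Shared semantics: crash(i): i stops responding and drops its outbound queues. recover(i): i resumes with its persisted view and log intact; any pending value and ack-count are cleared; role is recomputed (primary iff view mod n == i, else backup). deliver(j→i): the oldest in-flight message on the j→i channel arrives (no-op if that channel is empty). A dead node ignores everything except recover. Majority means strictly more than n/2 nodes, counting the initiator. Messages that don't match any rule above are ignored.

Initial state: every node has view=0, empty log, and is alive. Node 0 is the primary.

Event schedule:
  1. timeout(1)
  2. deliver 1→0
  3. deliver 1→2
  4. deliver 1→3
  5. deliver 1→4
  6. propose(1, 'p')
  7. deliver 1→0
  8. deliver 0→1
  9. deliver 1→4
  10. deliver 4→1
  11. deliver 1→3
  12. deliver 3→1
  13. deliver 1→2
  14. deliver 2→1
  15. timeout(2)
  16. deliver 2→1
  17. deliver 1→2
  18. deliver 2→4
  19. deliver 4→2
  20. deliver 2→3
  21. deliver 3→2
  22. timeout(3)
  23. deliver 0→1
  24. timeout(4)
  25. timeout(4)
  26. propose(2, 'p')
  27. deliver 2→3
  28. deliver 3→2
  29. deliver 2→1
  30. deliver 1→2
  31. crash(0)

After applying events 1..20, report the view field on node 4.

2

step 1 timeout(1): 1={prim,v=1,log=-}
step 2 deliver 1→0: 0={back,v=1,log=-}
step 3 deliver 1→2: 2={back,v=1,log=-}
step 4 deliver 1→3: 3={back,v=1,log=-}
step 5 deliver 1→4: 4={back,v=1,log=-}
step 6 propose(1,'p'): —
step 7 deliver 1→0: 0={back,v=1,log=p}
step 8 deliver 0→1: —
step 9 deliver 1→4: 4={back,v=1,log=p}
step 10 deliver 4→1: 1={prim,v=1,log=p}
step 11 deliver 1→3: 3={back,v=1,log=p}
step 12 deliver 3→1: —
step 13 deliver 1→2: 2={back,v=1,log=p}
step 14 deliver 2→1: —
step 15 timeout(2): 2={prim,v=2,log=p}
step 16 deliver 2→1: 1={back,v=2,log=p}
step 17 deliver 1→2: —
step 18 deliver 2→4: 4={back,v=2,log=p}
step 19 deliver 4→2: —
step 20 deliver 2→3: 3={back,v=2,log=p}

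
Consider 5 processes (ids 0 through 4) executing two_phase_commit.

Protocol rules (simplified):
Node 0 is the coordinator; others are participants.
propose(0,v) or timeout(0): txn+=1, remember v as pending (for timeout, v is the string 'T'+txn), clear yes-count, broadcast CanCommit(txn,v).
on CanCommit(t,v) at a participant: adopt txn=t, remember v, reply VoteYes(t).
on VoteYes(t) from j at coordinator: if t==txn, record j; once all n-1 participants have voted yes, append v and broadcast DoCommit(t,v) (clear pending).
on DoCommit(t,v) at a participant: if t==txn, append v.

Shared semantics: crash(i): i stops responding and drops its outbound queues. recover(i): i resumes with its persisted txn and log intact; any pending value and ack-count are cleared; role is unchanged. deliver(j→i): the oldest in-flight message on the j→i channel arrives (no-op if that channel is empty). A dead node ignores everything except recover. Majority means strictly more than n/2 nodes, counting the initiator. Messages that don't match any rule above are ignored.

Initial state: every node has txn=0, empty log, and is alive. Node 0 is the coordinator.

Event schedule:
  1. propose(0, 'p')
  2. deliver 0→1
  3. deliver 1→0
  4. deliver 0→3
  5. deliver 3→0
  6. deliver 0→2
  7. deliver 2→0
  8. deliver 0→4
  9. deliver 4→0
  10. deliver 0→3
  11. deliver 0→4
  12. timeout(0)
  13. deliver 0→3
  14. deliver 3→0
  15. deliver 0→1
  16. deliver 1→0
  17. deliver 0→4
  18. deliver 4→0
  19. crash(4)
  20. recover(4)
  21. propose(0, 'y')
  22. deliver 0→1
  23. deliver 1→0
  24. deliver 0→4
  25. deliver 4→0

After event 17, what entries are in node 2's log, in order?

empty

after 1 — propose(0,'p'): n0:coor/t1/[-]
after 2 — deliver 0→1: n1:part/t1/[-]
after 3 — deliver 1→0: ·
after 4 — deliver 0→3: n3:part/t1/[-]
after 5 — deliver 3→0: ·
after 6 — deliver 0→2: n2:part/t1/[-]
after 7 — deliver 2→0: ·
after 8 — deliver 0→4: n4:part/t1/[-]
after 9 — deliver 4→0: n0:coor/t1/[p]
after 10 — deliver 0→3: n3:part/t1/[p]
after 11 — deliver 0→4: n4:part/t1/[p]
after 12 — timeout(0): n0:coor/t2/[p]
after 13 — deliver 0→3: n3:part/t2/[p]
after 14 — deliver 3→0: ·
after 15 — deliver 0→1: n1:part/t1/[p]
after 16 — deliver 1→0: ·
after 17 — deliver 0→4: n4:part/t2/[p]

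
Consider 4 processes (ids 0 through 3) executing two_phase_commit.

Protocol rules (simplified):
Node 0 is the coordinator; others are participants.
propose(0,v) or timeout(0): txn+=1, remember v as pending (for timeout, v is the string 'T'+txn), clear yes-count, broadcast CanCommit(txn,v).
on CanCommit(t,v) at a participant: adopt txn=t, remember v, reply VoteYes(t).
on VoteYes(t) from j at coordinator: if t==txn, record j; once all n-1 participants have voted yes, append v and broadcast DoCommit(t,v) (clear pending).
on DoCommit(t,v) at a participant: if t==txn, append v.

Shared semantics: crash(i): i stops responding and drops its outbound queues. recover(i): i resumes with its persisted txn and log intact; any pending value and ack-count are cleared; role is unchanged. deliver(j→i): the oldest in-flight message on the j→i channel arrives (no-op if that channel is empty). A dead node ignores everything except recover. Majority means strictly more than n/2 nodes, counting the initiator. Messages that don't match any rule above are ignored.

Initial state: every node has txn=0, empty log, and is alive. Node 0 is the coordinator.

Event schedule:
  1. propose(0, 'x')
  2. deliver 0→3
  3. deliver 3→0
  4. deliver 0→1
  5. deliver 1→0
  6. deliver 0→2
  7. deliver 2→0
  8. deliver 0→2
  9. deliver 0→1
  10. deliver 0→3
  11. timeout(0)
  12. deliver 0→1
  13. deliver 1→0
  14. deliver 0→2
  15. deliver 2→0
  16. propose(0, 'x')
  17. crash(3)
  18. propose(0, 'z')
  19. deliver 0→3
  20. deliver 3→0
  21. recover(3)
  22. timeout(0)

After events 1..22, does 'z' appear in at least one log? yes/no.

1. propose(0,'x'):  <0:coor t1 ->
2. deliver 0→3:  <3:part t1 ->
3. deliver 3→0:  nop
4. deliver 0→1:  <1:part t1 ->
5. deliver 1→0:  nop
6. deliver 0→2:  <2:part t1 ->
7. deliver 2→0:  <0:coor t1 x>
8. deliver 0→2:  <2:part t1 x>
9. deliver 0→1:  <1:part t1 x>
10. deliver 0→3:  <3:part t1 x>
11. timeout(0):  <0:coor t2 x>
12. deliver 0→1:  <1:part t2 x>
13. deliver 1→0:  nop
14. deliver 0→2:  <2:part t2 x>
15. deliver 2→0:  nop
16. propose(0,'x'):  <0:coor t3 x>
17. crash(3):  <3:✗part t1 x>
18. propose(0,'z'):  <0:coor t4 x>
19. deliver 0→3:  nop
20. deliver 3→0:  nop
21. recover(3):  <3:part t1 x>
22. timeout(0):  <0:coor t5 x>

no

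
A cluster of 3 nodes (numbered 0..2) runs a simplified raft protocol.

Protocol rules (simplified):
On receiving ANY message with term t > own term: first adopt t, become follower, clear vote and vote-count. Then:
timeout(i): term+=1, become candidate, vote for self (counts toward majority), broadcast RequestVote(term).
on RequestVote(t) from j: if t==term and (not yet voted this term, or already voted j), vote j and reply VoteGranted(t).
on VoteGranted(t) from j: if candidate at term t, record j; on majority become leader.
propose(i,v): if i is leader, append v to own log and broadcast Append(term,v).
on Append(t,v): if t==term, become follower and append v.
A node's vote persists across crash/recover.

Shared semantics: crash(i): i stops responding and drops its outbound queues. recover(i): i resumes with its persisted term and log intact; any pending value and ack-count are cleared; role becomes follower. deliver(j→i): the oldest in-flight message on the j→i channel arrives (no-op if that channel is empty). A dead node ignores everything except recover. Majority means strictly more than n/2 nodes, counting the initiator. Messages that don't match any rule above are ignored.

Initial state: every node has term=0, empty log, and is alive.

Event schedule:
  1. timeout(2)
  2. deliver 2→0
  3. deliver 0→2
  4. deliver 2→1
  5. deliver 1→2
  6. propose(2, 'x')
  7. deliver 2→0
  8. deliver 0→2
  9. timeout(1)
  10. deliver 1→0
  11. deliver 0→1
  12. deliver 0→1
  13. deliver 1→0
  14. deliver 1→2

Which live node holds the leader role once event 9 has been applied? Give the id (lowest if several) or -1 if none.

e1 timeout(2): 2[cand,t=1,-]
e2 deliver 2→0: 0[foll,t=1,-]
e3 deliver 0→2: 2[lead,t=1,-]
e4 deliver 2→1: 1[foll,t=1,-]
e5 deliver 1→2: ·
e6 propose(2,'x'): 2[lead,t=1,x]
e7 deliver 2→0: 0[foll,t=1,x]
e8 deliver 0→2: ·
e9 timeout(1): 1[cand,t=2,-]

2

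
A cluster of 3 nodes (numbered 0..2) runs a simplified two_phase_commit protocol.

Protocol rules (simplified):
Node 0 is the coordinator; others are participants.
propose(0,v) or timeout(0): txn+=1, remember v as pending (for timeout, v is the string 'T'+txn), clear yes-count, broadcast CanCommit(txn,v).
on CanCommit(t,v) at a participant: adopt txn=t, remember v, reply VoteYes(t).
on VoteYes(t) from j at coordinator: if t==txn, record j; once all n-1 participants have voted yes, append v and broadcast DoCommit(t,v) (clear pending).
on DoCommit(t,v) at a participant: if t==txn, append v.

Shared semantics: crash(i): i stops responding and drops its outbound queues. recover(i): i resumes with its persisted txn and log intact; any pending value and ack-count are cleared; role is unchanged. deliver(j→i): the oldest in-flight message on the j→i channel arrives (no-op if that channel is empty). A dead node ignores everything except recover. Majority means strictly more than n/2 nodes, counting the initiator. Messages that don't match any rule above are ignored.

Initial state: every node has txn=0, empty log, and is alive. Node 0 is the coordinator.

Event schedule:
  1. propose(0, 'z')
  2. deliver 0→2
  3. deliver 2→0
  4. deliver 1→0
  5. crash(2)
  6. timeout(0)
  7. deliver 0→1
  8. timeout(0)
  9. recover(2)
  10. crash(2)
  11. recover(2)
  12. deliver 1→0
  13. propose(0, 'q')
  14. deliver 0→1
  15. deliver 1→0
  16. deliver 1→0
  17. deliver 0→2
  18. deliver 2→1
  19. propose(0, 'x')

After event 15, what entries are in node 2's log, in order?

empty

e1 propose(0,'z'): 0[coor,t=1,-]
e2 deliver 0→2: 2[part,t=1,-]
e3 deliver 2→0: ·
e4 deliver 1→0: ·
e5 crash(2): 2[✗part,t=1,-]
e6 timeout(0): 0[coor,t=2,-]
e7 deliver 0→1: 1[part,t=1,-]
e8 timeout(0): 0[coor,t=3,-]
e9 recover(2): 2[part,t=1,-]
e10 crash(2): 2[✗part,t=1,-]
e11 recover(2): 2[part,t=1,-]
e12 deliver 1→0: ·
e13 propose(0,'q'): 0[coor,t=4,-]
e14 deliver 0→1: 1[part,t=2,-]
e15 deliver 1→0: ·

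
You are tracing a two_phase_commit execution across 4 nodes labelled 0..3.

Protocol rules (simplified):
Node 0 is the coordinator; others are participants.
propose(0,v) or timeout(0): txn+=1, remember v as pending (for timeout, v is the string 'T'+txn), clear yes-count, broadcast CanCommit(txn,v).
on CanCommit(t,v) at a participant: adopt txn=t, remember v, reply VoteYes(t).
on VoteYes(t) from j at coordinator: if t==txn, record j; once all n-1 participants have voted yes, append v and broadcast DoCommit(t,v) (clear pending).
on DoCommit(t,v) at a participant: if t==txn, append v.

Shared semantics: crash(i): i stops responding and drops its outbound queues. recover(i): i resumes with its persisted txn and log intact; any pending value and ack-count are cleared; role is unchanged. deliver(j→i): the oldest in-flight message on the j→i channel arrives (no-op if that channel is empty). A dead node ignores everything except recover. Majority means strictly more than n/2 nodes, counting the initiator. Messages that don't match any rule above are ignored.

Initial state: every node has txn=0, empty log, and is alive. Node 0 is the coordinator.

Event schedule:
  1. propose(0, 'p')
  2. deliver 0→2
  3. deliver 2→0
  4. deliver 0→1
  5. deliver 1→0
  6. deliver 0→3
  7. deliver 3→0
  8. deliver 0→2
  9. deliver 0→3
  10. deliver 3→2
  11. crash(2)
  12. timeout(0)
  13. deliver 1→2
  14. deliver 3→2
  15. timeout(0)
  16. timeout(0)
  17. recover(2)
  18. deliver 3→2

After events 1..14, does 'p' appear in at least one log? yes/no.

after 1 — propose(0,'p'): n0:coor/t1/[-]
after 2 — deliver 0→2: n2:part/t1/[-]
after 3 — deliver 2→0: ·
after 4 — deliver 0→1: n1:part/t1/[-]
after 5 — deliver 1→0: ·
after 6 — deliver 0→3: n3:part/t1/[-]
after 7 — deliver 3→0: n0:coor/t1/[p]
after 8 — deliver 0→2: n2:part/t1/[p]
after 9 — deliver 0→3: n3:part/t1/[p]
after 10 — deliver 3→2: ·
after 11 — crash(2): n2:✗part/t1/[p]
after 12 — timeout(0): n0:coor/t2/[p]
after 13 — deliver 1→2: ·
after 14 — deliver 3→2: ·

yes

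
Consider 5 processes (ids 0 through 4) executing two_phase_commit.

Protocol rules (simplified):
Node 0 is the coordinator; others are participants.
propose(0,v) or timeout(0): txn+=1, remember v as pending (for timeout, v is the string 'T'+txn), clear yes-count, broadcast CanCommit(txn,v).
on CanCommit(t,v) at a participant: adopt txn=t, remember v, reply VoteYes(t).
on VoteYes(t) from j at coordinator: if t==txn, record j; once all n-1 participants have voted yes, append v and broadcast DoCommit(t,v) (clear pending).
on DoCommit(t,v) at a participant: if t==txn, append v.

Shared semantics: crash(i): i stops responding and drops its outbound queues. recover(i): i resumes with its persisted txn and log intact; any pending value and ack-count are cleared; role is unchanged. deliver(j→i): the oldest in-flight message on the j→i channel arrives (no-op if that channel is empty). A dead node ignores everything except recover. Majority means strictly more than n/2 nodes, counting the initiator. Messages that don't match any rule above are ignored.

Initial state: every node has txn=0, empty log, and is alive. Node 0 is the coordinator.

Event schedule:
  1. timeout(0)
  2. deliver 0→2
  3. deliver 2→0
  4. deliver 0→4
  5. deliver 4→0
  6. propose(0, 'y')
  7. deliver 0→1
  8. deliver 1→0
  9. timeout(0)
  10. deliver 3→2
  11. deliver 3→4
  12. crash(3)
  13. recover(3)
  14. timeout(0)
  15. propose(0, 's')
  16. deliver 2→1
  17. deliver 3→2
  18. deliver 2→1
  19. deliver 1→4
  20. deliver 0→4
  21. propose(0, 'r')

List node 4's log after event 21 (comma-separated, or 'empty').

empty

1. timeout(0):  <0:coor t1 ->
2. deliver 0→2:  <2:part t1 ->
3. deliver 2→0:  nop
4. deliver 0→4:  <4:part t1 ->
5. deliver 4→0:  nop
6. propose(0,'y'):  <0:coor t2 ->
7. deliver 0→1:  <1:part t1 ->
8. deliver 1→0:  nop
9. timeout(0):  <0:coor t3 ->
10. deliver 3→2:  nop
11. deliver 3→4:  nop
12. crash(3):  <3:✗part t0 ->
13. recover(3):  <3:part t0 ->
14. timeout(0):  <0:coor t4 ->
15. propose(0,'s'):  <0:coor t5 ->
16. deliver 2→1:  nop
17. deliver 3→2:  nop
18. deliver 2→1:  nop
19. deliver 1→4:  nop
20. deliver 0→4:  <4:part t2 ->
21. propose(0,'r'):  <0:coor t6 ->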